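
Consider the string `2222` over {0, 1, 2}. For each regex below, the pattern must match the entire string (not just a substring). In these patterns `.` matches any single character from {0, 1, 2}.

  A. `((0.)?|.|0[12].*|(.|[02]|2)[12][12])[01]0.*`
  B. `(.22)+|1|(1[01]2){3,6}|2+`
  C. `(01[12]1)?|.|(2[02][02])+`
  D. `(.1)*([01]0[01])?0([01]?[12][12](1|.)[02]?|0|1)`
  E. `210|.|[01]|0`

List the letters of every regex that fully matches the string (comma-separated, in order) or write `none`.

A → no match
B → match
C → no match
D → no match
E → no match

B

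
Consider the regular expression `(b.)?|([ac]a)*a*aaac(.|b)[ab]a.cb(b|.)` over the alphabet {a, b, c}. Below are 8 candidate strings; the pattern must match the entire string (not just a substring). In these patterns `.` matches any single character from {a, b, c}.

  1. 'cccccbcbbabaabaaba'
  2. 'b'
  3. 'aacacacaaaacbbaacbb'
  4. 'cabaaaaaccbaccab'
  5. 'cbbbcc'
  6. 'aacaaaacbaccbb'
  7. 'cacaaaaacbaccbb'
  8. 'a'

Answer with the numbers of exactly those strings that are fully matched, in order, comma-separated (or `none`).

3

1 → no match
2 → no match
3 → match
4 → no match
5 → no match
6 → no match
7 → no match
8 → no match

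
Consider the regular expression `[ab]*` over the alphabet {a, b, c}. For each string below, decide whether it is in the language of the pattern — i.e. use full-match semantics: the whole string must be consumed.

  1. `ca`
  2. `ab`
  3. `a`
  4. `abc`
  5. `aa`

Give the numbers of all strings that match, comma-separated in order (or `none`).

1. `ca` → no match
2. `ab` → match
3. `a` → match
4. `abc` → no match
5. `aa` → match

2, 3, 5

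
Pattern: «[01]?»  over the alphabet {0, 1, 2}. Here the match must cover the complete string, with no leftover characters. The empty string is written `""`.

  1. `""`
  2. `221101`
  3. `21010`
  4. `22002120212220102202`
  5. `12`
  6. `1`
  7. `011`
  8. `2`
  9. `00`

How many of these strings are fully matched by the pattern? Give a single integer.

2

1 → match
2 → no match
3 → no match
4 → no match
5 → no match
6 → match
7 → no match
8 → no match
9 → no match
Total matched: 2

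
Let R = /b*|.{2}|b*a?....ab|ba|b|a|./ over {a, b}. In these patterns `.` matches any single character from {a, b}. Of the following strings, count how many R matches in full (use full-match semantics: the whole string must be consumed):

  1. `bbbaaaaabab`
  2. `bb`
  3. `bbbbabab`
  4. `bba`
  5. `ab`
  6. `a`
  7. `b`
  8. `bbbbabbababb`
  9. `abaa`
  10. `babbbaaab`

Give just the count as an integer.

1 → no match
2 → match
3 → match
4 → no match
5 → match
6 → match
7 → match
8 → no match
9 → no match
10 → no match
Total matched: 5

5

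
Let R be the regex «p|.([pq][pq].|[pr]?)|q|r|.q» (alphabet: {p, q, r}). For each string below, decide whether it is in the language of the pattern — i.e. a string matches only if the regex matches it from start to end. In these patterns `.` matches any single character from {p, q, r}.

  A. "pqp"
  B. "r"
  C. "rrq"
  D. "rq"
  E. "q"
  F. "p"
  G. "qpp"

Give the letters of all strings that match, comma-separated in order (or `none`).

B, D, E, F

A → no match
B → match
C → no match
D → match
E → match
F → match
G → no match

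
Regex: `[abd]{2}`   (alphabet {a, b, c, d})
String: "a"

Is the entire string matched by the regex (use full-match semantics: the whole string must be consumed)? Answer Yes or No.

No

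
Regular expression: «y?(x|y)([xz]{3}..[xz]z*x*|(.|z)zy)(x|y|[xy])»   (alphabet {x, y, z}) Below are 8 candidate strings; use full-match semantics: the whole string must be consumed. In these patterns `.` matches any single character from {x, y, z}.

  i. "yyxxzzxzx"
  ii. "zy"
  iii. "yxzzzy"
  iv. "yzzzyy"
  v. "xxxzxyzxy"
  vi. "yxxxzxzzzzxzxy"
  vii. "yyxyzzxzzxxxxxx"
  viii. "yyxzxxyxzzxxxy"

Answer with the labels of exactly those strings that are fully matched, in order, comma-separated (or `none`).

i, v, viii

i → match
ii → no match
iii → no match
iv → no match
v → match
vi → no match
vii → no match
viii → match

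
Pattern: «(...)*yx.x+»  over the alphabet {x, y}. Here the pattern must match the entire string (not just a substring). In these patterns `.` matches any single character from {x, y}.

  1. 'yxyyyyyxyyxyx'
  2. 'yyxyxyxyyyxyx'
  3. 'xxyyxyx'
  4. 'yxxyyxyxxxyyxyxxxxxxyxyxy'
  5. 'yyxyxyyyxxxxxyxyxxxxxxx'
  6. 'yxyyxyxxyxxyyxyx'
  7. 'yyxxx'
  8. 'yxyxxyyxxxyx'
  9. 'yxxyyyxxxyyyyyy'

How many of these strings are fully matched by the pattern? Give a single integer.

5

1 → match
2 → match
3 → match
4 → no match — must end with 'x'
5 → match
6 → match
7 → no match
8 → no match
9 → no match — must end with 'x'
Total matched: 5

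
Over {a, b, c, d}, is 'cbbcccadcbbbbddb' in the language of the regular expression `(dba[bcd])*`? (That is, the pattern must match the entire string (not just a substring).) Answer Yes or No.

No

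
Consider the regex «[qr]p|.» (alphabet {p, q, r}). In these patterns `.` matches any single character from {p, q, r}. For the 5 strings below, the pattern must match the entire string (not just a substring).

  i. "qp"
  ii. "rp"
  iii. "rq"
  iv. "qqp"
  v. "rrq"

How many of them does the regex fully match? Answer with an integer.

i → match
ii → match
iii → no match
iv → no match
v → no match
Total matched: 2

2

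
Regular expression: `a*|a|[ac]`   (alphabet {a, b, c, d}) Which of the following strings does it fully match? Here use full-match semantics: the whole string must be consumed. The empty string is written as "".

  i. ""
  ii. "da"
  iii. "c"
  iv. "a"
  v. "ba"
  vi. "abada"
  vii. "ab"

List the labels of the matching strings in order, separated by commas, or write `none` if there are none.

i. "" → match
ii. "da" → no match
iii. "c" → match
iv. "a" → match
v. "ba" → no match
vi. "abada" → no match
vii. "ab" → no match

i, iii, iv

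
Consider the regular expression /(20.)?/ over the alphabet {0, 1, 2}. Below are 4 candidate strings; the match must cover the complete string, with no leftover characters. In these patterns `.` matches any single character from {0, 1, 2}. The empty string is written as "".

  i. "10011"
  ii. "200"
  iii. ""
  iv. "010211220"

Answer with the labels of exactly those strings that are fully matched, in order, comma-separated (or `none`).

i → no match
ii → match
iii → match
iv → no match

ii, iii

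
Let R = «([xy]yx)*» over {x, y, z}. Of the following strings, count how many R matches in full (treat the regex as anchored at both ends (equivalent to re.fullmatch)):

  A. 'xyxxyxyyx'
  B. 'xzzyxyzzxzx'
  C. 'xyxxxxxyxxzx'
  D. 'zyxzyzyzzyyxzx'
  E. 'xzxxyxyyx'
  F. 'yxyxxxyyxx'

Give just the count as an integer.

A → match
B → no match
C → no match
D → no match
E → no match
F → no match
Total matched: 1

1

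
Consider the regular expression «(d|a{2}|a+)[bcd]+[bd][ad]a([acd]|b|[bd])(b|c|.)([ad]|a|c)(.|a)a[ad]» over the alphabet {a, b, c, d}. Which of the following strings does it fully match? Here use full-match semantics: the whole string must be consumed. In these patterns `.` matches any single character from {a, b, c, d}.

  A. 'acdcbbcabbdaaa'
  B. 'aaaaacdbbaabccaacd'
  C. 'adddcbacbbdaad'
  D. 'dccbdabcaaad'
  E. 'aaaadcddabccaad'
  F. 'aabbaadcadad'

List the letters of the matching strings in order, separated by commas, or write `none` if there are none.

A → no match
B → no match
C → no match
D. 'dccbdabcaaad' → match
E → match
F. 'aabbaadcadad' → match

D, E, F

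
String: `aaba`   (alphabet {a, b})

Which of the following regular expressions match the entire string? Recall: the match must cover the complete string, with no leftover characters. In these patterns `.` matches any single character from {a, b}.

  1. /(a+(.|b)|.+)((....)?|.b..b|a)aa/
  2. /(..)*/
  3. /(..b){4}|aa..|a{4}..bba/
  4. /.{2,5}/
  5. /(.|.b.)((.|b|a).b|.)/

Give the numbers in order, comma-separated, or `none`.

2, 3, 4

1 → no match — must end with `aa`
2 → match
3 → match
4 → match
5 → no match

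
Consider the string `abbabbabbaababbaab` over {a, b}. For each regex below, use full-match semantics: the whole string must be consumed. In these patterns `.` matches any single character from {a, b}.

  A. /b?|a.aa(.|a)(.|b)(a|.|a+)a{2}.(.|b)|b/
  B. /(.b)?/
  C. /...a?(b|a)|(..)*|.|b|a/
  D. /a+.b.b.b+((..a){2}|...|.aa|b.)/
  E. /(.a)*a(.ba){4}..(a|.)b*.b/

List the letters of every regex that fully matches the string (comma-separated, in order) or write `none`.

C, E

A → no match
B → no match
C → match
D → no match
E → match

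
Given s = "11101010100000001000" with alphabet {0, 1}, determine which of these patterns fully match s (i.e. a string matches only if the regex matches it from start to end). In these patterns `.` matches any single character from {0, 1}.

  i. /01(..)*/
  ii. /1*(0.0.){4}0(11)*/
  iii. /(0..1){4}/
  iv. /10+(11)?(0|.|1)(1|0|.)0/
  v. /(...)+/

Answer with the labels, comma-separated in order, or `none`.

ii

i → no match — must start with "01"
ii → match
iii → no match — must start with "0"
iv → no match — must start with "10"
v → no match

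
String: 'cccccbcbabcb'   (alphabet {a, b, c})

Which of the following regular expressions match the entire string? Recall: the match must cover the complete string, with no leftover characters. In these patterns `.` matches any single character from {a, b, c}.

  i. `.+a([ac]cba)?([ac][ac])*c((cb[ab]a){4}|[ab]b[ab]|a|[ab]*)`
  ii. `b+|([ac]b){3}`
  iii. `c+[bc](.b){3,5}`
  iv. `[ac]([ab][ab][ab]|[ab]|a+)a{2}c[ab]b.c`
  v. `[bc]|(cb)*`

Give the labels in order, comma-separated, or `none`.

iii

i → no match
ii → no match
iii → match
iv → no match — must end with 'c'
v → no match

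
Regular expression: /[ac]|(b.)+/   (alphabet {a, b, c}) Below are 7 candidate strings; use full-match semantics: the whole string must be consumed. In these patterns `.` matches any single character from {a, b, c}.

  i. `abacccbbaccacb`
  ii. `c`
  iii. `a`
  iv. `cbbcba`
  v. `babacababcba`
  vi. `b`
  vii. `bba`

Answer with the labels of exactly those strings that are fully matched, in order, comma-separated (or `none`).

ii, iii

i → no match
ii → match
iii → match
iv → no match
v → no match
vi → no match
vii → no match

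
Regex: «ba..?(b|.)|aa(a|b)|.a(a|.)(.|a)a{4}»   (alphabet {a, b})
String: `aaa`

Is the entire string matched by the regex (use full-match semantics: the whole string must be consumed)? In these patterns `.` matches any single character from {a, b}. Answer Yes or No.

Yes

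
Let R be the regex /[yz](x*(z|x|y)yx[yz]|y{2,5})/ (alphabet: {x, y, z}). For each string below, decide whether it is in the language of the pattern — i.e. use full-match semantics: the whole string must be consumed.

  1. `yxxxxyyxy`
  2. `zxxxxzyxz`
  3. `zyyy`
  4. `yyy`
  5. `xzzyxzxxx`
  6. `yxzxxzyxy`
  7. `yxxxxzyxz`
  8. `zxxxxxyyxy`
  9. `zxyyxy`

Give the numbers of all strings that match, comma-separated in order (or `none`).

1 → match
2 → match
3 → match
4 → match
5 → no match
6 → no match
7 → match
8 → match
9 → match

1, 2, 3, 4, 7, 8, 9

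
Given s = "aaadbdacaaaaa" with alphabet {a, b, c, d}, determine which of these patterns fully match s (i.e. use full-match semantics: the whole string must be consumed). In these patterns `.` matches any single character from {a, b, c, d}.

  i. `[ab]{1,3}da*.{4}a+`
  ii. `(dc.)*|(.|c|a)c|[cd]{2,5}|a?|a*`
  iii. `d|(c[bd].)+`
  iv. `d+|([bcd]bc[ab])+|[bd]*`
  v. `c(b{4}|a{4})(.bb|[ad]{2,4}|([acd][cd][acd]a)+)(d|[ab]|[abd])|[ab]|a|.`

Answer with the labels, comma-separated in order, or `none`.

i → match
ii → no match
iii → no match
iv → no match
v → no match

i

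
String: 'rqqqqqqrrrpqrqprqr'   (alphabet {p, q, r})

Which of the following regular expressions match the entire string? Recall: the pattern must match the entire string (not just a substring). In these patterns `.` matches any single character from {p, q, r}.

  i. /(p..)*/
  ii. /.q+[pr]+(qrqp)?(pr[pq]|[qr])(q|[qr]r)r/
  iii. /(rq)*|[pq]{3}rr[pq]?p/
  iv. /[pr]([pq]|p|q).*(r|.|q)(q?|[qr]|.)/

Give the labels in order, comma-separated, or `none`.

ii, iv

i → no match
ii → match
iii → no match
iv → match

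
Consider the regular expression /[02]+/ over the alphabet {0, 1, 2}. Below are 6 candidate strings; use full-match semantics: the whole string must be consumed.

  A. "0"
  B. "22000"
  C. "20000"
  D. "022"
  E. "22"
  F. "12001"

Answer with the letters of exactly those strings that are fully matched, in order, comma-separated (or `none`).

A → match
B → match
C → match
D → match
E → match
F → no match

A, B, C, D, E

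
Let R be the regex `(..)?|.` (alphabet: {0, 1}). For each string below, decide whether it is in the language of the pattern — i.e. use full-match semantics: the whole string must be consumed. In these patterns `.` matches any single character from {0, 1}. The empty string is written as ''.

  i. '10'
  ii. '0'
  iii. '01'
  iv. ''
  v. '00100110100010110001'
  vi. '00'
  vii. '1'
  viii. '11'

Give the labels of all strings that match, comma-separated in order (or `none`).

i, ii, iii, iv, vi, vii, viii

i → match
ii → match
iii → match
iv → match
v → no match
vi → match
vii → match
viii → match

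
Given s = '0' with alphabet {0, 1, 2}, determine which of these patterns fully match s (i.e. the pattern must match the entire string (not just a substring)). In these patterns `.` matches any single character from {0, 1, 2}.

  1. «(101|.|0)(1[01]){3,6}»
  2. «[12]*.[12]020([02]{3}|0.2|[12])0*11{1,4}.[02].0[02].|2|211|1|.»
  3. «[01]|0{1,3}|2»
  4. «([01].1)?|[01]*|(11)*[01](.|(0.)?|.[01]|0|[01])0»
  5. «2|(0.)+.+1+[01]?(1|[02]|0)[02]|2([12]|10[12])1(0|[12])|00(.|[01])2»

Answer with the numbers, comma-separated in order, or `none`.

1 → no match
2 → match
3 → match
4 → match
5 → no match

2, 3, 4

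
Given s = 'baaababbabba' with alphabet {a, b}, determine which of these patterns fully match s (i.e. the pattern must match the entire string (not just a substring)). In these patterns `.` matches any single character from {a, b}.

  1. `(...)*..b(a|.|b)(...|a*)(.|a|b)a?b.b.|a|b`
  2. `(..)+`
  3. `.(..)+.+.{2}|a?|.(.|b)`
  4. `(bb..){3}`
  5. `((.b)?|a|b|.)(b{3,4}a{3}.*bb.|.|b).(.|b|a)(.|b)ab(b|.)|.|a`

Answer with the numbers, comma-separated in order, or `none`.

2, 3

1 → no match
2 → match
3 → match
4 → no match — must start with 'bb'
5 → no match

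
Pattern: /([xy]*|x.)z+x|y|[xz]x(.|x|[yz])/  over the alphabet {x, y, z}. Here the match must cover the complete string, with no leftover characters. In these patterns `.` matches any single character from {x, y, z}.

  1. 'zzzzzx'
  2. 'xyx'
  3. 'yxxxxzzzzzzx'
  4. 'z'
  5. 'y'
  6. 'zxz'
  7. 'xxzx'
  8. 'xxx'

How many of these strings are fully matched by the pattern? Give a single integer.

1. 'zzzzzx' → match
2. 'xyx' → no match
3. 'yxxxxzzzzzzx' → match
4. 'z' → no match
5. 'y' → match
6. 'zxz' → match
7. 'xxzx' → match
8. 'xxx' → match
Total matched: 6

6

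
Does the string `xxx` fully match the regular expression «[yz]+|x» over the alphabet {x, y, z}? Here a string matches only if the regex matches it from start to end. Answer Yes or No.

No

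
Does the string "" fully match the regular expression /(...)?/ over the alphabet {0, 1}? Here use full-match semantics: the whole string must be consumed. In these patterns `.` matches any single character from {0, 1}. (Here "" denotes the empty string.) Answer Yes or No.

Yes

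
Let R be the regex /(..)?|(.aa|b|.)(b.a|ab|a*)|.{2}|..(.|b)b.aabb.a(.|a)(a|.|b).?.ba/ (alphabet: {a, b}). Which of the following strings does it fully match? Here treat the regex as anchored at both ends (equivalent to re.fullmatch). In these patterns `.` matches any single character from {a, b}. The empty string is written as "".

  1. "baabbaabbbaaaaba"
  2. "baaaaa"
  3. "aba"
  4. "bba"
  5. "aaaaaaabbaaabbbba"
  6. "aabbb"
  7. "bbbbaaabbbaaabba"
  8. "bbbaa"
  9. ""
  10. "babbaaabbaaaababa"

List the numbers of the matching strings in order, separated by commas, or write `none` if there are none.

1, 2, 7, 9, 10

1 → match
2 → match
3 → no match
4 → no match
5 → no match
6 → no match
7 → match
8 → no match
9 → match
10 → match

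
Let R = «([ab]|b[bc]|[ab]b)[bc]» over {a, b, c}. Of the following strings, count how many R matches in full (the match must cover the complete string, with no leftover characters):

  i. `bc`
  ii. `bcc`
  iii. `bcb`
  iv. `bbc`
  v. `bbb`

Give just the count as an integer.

5

i. `bc` → match
ii. `bcc` → match
iii. `bcb` → match
iv. `bbc` → match
v. `bbb` → match
Total matched: 5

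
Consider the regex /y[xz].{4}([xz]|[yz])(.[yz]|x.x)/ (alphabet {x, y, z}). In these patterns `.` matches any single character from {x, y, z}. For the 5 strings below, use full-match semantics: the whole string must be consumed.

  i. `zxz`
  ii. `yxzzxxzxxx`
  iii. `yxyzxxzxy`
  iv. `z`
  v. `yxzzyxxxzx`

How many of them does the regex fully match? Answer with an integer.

3

i. `zxz` → no match — must start with `y`
ii. `yxzzxxzxxx` → match
iii. `yxyzxxzxy` → match
iv. `z` → no match — must start with `y`
v. `yxzzyxxxzx` → match
Total matched: 3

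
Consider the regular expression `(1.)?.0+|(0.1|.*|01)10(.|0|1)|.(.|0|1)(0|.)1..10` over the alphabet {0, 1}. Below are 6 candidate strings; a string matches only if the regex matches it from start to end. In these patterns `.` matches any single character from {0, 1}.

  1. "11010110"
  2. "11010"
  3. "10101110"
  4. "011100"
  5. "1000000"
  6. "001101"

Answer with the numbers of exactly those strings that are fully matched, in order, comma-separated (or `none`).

1. "11010110" → match
2. "11010" → no match
3. "10101110" → no match
4. "011100" → match
5. "1000000" → match
6. "001101" → match

1, 4, 5, 6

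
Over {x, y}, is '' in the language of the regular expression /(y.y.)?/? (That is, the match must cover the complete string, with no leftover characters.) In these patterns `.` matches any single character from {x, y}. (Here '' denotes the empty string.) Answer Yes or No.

Yes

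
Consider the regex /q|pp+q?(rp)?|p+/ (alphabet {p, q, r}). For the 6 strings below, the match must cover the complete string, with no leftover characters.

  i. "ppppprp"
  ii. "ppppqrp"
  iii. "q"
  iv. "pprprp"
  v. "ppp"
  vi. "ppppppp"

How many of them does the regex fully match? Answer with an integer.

i. "ppppprp" → match
ii. "ppppqrp" → match
iii. "q" → match
iv. "pprprp" → no match
v. "ppp" → match
vi. "ppppppp" → match
Total matched: 5

5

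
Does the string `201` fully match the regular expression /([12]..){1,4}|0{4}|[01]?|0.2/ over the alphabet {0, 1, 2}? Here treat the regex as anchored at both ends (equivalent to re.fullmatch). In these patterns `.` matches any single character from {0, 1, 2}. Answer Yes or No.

Yes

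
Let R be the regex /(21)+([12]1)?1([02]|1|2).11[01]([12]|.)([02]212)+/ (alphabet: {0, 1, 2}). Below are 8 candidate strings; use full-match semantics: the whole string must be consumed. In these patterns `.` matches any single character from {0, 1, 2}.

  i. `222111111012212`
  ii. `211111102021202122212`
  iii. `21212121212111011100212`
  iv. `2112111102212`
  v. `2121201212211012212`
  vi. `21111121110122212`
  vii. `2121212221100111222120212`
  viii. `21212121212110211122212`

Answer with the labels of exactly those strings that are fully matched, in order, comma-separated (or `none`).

ii, iii, iv, viii

i → no match — must start with `21`
ii → match
iii → match
iv → match
v → no match
vi → no match
vii → no match
viii → match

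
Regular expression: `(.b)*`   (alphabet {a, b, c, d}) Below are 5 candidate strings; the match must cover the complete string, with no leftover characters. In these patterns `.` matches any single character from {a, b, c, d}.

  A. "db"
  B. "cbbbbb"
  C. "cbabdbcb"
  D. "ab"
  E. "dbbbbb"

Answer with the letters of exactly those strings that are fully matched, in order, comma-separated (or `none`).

A → match
B → match
C → match
D → match
E → match

A, B, C, D, E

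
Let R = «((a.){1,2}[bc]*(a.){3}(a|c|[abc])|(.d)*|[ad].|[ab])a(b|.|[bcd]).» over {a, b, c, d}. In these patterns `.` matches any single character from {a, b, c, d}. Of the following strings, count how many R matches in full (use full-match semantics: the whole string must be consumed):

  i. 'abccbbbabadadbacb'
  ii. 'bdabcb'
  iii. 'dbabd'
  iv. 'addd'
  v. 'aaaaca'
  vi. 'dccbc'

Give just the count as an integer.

2

i → match
ii. 'bdabcb' → no match
iii. 'dbabd' → match
iv. 'addd' → no match
v. 'aaaaca' → no match
vi. 'dccbc' → no match
Total matched: 2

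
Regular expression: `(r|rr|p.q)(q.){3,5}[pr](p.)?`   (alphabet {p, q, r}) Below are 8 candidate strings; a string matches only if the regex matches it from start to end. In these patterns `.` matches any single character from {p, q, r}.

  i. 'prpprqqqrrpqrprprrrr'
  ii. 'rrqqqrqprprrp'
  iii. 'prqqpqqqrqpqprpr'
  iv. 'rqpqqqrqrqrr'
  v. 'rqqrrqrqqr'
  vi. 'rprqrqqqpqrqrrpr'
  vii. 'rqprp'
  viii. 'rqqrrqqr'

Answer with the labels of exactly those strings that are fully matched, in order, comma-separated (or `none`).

iii, iv

i → no match
ii → no match
iii → match
iv. 'rqpqqqrqrqrr' → match
v. 'rqqrrqrqqr' → no match
vi → no match
vii. 'rqprp' → no match
viii. 'rqqrrqqr' → no match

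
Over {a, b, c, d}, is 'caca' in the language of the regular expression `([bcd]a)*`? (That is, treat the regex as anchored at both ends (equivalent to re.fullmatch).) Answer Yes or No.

Yes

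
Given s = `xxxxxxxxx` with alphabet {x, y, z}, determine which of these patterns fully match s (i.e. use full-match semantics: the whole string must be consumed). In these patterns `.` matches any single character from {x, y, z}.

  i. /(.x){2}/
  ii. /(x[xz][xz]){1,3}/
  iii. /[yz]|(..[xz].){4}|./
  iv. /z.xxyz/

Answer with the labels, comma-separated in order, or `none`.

ii

i → no match
ii → match
iii → no match
iv → no match — must start with `z`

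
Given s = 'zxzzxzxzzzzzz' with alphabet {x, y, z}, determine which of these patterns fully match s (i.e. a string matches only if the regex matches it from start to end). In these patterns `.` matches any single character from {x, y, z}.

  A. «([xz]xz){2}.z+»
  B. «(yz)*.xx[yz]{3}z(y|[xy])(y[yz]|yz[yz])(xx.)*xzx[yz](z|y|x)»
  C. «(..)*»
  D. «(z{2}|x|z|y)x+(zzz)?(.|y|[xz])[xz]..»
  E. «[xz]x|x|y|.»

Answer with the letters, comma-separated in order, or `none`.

A → match
B → no match
C → no match
D → no match
E → no match

A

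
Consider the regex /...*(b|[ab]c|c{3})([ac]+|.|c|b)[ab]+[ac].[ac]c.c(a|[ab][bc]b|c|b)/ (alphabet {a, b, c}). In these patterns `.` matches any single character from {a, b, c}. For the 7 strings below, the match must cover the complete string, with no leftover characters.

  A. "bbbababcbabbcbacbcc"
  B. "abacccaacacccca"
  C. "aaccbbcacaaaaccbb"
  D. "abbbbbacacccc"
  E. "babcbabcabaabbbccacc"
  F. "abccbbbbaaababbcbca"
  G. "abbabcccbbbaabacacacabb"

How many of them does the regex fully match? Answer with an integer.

A → match
B → match
C → no match
D → match
E → no match
F → no match
G → match
Total matched: 4

4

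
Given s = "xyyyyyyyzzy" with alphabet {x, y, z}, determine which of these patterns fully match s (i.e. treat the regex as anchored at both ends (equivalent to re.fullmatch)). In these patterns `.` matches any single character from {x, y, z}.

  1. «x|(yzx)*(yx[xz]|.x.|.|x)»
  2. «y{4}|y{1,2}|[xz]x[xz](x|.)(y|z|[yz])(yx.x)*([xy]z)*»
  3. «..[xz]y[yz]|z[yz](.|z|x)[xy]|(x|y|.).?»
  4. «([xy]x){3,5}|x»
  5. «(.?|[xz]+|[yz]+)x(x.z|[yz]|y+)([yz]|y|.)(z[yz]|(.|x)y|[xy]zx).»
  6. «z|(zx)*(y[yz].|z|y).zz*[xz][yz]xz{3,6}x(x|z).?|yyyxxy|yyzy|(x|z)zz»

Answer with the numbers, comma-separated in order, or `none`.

5

1 → no match
2 → no match
3 → no match
4 → no match — must end with "x"
5 → match
6 → no match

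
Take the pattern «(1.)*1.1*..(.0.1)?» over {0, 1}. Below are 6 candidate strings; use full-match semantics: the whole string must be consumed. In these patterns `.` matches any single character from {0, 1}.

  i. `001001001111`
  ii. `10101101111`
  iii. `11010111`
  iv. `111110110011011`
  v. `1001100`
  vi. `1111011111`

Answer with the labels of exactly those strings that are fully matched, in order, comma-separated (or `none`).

none

i → no match
ii → no match
iii → no match
iv → no match
v → no match
vi → no match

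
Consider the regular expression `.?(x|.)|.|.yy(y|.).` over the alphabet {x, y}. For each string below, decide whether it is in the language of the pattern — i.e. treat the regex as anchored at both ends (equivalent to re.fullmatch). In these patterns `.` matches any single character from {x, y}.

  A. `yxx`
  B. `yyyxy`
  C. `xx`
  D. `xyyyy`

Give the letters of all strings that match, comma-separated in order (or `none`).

B, C, D

A → no match
B → match
C → match
D → match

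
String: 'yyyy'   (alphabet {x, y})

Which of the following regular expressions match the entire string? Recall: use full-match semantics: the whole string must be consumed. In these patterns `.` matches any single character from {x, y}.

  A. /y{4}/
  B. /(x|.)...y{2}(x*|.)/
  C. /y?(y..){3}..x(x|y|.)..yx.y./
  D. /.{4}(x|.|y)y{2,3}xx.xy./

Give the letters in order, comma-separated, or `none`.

A → match
B → no match
C → no match
D → no match

A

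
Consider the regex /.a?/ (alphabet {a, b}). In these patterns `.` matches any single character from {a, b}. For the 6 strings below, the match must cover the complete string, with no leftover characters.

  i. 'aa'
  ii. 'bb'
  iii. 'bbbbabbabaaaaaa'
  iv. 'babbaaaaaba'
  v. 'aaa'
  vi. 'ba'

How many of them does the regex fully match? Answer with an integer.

i → match
ii → no match
iii → no match
iv → no match
v → no match
vi → match
Total matched: 2

2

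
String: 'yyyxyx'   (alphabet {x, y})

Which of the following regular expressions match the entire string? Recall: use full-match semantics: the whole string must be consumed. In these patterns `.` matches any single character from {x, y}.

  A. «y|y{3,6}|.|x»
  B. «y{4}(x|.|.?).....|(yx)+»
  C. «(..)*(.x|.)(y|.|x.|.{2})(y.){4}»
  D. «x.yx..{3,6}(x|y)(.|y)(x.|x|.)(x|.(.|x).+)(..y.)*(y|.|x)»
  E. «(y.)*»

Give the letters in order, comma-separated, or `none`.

E

A → no match
B → no match
C → no match
D → no match — must start with 'x'
E → match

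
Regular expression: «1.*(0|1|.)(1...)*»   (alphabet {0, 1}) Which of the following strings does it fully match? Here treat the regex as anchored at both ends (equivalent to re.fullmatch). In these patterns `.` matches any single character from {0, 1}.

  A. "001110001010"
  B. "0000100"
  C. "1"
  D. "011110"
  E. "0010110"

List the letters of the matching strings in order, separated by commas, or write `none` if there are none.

A → no match — must start with "1"
B → no match — must start with "1"
C → no match
D → no match — must start with "1"
E → no match — must start with "1"

none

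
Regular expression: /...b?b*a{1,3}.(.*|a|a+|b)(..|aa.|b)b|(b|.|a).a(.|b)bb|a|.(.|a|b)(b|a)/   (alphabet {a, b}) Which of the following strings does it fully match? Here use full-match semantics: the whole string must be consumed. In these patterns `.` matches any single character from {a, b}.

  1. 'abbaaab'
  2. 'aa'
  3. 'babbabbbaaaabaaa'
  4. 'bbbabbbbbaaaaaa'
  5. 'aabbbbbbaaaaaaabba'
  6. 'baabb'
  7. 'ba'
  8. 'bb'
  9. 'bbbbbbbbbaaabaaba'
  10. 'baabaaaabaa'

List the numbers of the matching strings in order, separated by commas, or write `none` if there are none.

1 → no match
2 → no match
3 → no match
4 → no match
5 → no match
6 → no match
7 → no match
8 → no match
9 → no match
10 → no match

none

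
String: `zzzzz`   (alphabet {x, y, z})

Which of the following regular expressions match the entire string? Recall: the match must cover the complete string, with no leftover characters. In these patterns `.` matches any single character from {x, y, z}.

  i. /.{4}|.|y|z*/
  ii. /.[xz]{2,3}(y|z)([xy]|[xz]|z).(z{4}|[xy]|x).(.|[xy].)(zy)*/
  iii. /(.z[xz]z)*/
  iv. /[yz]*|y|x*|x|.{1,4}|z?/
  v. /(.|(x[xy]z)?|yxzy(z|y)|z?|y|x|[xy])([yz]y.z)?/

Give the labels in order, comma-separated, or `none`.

i, iv

i → match
ii → no match
iii → no match
iv → match
v → no match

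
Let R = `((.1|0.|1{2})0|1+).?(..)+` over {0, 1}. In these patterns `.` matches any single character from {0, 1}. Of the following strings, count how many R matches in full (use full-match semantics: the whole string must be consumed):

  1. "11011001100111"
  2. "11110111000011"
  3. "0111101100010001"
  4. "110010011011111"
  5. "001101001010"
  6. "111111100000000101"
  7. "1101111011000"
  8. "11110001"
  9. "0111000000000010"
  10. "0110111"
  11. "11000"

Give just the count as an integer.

7

1 → match
2 → match
3 → no match
4 → match
5 → no match
6 → match
7 → match
8 → match
9 → no match
10 → no match
11 → match
Total matched: 7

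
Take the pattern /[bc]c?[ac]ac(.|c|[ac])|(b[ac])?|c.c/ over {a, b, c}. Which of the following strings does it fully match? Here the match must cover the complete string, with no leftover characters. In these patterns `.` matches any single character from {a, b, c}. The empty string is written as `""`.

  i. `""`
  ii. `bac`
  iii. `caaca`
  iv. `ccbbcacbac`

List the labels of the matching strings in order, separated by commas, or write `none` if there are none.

i, iii

i → match
ii → no match
iii → match
iv → no match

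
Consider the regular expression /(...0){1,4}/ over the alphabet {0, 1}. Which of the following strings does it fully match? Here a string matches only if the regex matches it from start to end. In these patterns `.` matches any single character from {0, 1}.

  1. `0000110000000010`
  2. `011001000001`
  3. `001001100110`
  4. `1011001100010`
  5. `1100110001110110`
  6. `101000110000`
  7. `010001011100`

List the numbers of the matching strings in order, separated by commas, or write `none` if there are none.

1 → match
2 → no match — must end with `0`
3 → match
4 → no match
5 → no match
6 → no match
7 → no match

1, 3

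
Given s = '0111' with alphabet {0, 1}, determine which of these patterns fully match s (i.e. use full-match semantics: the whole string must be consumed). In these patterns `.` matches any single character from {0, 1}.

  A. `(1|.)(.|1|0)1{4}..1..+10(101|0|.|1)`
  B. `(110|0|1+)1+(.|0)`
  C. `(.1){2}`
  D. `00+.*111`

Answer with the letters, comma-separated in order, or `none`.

A → no match
B → match
C → match
D → no match — must start with '00'

B, C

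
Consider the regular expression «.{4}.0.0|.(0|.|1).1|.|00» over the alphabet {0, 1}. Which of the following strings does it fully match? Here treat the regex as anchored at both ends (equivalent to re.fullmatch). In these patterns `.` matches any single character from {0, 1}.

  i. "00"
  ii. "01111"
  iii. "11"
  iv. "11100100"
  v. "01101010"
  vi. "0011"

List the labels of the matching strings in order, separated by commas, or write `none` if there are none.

i. "00" → match
ii. "01111" → no match
iii. "11" → no match
iv. "11100100" → no match
v. "01101010" → match
vi. "0011" → match

i, v, vi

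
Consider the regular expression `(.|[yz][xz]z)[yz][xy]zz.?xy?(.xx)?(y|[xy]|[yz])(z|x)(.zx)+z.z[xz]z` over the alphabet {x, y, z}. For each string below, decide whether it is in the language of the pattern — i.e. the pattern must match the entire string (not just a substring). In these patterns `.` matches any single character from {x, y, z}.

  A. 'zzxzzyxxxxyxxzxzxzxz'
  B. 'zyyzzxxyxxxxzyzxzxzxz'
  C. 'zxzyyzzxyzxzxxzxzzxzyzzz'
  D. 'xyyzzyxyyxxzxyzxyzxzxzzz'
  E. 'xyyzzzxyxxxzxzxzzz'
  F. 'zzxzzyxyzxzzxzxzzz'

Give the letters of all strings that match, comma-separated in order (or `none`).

A, B, C, D, E, F

A → match
B → match
C → match
D → match
E → match
F → match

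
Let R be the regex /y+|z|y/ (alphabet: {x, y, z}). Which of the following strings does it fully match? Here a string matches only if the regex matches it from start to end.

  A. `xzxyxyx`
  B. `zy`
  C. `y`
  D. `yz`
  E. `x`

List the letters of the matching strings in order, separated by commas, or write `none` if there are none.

A. `xzxyxyx` → no match
B. `zy` → no match
C. `y` → match
D. `yz` → no match
E. `x` → no match

C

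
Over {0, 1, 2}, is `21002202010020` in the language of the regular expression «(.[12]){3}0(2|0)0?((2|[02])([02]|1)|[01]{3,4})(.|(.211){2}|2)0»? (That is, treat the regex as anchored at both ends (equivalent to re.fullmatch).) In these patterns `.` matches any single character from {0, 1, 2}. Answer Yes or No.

No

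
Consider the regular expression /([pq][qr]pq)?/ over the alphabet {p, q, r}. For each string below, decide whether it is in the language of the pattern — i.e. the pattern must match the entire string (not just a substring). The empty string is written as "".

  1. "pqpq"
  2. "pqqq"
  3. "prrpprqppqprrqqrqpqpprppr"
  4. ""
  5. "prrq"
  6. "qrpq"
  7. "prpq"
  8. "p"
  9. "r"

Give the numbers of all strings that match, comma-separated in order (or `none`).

1, 4, 6, 7

1. "pqpq" → match
2. "pqqq" → no match
3 → no match
4. "" → match
5. "prrq" → no match
6. "qrpq" → match
7. "prpq" → match
8. "p" → no match
9. "r" → no match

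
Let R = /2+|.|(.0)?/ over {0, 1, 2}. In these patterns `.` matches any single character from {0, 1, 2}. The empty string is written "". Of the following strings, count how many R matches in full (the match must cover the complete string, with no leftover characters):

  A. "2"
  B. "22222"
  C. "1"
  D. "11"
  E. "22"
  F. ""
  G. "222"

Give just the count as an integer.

A. "2" → match
B. "22222" → match
C. "1" → match
D. "11" → no match
E. "22" → match
F. "" → match
G. "222" → match
Total matched: 6

6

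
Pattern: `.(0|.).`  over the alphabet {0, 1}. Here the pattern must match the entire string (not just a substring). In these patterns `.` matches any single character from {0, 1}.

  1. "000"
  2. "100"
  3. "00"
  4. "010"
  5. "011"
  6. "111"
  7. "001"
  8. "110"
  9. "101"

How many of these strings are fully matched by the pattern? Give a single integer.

8

1 → match
2 → match
3 → no match
4 → match
5 → match
6 → match
7 → match
8 → match
9 → match
Total matched: 8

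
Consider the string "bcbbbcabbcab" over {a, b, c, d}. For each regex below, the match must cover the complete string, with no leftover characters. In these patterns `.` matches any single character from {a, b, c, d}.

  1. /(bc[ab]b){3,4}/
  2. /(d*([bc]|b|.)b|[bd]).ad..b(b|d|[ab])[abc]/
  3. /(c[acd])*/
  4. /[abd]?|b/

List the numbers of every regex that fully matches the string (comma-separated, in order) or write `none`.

1 → match
2 → no match
3 → no match
4 → no match

1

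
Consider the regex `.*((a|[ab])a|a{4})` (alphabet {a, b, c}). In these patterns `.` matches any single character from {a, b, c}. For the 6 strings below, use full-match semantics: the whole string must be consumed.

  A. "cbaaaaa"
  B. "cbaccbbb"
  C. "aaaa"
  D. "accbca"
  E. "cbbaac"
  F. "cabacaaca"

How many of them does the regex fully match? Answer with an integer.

2

A. "cbaaaaa" → match
B. "cbaccbbb" → no match — must end with "a"
C. "aaaa" → match
D. "accbca" → no match
E. "cbbaac" → no match — must end with "a"
F. "cabacaaca" → no match
Total matched: 2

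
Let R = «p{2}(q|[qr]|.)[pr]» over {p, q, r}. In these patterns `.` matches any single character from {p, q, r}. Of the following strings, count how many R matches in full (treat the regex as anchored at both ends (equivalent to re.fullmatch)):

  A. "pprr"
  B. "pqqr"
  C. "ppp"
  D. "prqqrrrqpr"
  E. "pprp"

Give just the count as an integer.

2

A → match
B → no match
C → no match
D → no match
E → match
Total matched: 2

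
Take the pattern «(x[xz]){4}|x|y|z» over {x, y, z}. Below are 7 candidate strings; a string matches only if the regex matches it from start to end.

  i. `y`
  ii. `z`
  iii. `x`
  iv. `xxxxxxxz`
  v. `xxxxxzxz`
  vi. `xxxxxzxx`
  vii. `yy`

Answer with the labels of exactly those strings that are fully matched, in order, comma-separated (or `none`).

i → match
ii → match
iii → match
iv → match
v → match
vi → match
vii → no match

i, ii, iii, iv, v, vi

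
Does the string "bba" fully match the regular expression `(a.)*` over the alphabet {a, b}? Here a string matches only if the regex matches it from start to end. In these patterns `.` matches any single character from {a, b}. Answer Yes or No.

No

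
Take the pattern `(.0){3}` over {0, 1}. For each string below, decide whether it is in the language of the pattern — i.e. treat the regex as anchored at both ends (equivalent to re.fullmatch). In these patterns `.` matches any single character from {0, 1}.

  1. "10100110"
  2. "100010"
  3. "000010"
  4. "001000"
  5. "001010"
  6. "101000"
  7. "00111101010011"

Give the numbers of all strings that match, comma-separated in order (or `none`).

1. "10100110" → no match
2. "100010" → match
3. "000010" → match
4. "001000" → match
5. "001010" → match
6. "101000" → match
7 → no match — must end with "0"

2, 3, 4, 5, 6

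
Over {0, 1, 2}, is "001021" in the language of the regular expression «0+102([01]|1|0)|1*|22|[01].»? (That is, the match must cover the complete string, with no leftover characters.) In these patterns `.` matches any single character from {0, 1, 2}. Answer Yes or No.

Yes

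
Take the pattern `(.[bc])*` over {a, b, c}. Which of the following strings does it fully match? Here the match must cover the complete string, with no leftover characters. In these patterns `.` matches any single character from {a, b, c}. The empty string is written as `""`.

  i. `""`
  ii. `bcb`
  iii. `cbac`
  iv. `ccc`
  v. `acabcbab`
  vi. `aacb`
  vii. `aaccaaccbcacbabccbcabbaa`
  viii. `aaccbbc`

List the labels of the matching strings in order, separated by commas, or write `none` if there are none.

i, iii, v

i. `""` → match
ii. `bcb` → no match
iii. `cbac` → match
iv. `ccc` → no match
v. `acabcbab` → match
vi. `aacb` → no match
vii → no match
viii. `aaccbbc` → no match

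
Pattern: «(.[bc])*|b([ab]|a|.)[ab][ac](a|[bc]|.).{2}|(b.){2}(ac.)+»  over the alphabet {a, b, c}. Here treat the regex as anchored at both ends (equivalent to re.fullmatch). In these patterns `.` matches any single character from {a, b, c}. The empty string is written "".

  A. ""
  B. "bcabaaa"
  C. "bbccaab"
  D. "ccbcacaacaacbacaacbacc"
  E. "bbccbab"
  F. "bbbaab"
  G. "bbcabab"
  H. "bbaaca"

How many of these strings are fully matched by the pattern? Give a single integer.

1

A → match
B → no match
C → no match
D → no match
E → no match
F → no match
G → no match
H → no match
Total matched: 1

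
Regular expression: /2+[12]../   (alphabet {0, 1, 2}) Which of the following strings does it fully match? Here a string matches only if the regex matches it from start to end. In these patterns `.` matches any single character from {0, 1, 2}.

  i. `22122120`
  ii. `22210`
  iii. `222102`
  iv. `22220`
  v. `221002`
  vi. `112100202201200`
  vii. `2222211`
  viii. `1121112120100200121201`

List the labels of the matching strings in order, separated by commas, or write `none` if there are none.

ii, iii, iv, vii

i. `22122120` → no match
ii. `22210` → match
iii. `222102` → match
iv. `22220` → match
v. `221002` → no match
vi → no match — must start with `2`
vii. `2222211` → match
viii → no match — must start with `2`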